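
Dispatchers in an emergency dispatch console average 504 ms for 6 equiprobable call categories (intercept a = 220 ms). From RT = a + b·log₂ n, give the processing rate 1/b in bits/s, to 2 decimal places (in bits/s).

9.10 bits/s

b = (504 − 220)/log₂ 6 = 284/2.5850 = 109.866 ms per bit = 0.10987 s/bit; the reciprocal is 9.102 bits/s.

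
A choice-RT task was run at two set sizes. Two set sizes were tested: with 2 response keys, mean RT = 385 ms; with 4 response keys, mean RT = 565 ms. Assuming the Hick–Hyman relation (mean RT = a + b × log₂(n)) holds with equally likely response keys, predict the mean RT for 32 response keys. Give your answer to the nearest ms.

Fit slope and intercept:
  b = (565 − 385) / (log₂ 4 − log₂ 2) = 180 / (2 − 1) = 180 ms/bit
  a = 385 − 180 × 1 = 205 ms
Then RT(32) = 205 + 180 × log₂ 32 = 205 + 180 × 5 ≈ 1105.000 ms.

1105 ms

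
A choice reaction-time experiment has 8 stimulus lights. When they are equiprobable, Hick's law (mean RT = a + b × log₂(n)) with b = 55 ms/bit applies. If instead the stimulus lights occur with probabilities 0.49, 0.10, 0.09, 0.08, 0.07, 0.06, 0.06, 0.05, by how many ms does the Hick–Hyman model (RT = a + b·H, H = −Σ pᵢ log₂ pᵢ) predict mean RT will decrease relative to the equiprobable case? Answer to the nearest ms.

32 ms

Equiprobable entropy H₀ = log₂ 8 = 3.0000 bits.
Skewed entropy H = −Σ pᵢ log₂ pᵢ = 2.4124 bits.
ΔRT = b·(H₀ − H) = 55 × 0.5876 = 32.32 ms.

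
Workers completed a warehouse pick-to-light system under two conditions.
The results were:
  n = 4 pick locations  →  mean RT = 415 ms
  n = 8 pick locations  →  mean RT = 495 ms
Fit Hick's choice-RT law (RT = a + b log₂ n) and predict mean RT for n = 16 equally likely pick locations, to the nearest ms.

575 ms

Fit slope and intercept:
  b = (495 − 415) / (log₂ 8 − log₂ 4) = 80 / (3 − 2) = 80 ms/bit
  a = 415 − 80 × 2 = 255 ms
Then RT(16) = 255 + 80 × log₂ 16 = 255 + 80 × 4 ≈ 575.000 ms.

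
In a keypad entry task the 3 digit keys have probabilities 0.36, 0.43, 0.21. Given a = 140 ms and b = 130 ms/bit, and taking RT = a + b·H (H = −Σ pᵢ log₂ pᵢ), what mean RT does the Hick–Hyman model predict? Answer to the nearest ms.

339 ms

Entropy contributions −pᵢ log₂ pᵢ: 0.5306, 0.5236, 0.4728; sum H = 1.5270 bits.
RT = a + bH = 140 + 130·1.5270 = 338.51 ms.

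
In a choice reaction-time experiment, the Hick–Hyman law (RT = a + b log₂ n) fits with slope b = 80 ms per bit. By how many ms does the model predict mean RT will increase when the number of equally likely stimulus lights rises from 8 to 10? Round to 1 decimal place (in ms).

25.8 ms

ΔRT = (a + b log₂ n₂) − (a + b log₂ n₁) = b·(log₂ n₂ − log₂ n₁).
log₂(10) − log₂(8) = 3.3219 − 3 = 0.3219.
ΔRT = 80 × 0.3219 = 25.754 ms.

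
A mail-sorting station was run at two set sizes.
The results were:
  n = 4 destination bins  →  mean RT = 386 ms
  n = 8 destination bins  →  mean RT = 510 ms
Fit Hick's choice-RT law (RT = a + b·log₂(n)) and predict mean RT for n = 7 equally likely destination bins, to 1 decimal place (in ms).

Solve the two-equation system in a and b:
  b = (510 − 386) / (log₂ 8 − log₂ 4) = 124 / (3 − 2) = 124.000 ms/bit
  a = 386 − 124.000 × 2 = 138.000 ms
Then RT(7) = 138.000 + 124.000 × log₂ 7 = 138.000 + 124.000 × 2.8074 ≈ 486.112 ms.

486.1 ms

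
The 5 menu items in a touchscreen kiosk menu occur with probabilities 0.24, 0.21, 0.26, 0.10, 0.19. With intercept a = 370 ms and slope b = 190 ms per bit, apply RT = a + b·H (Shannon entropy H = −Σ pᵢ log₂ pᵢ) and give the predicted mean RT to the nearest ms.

799 ms

H = 0.24·log₂(1/0.24) + 0.21·log₂(1/0.21) + 0.26·log₂(1/0.26) + 0.10·log₂(1/0.10) + 0.19·log₂(1/0.19) = 2.2597 bits.
RT = 370 + 190 × 2.2597 = 799.34 ms.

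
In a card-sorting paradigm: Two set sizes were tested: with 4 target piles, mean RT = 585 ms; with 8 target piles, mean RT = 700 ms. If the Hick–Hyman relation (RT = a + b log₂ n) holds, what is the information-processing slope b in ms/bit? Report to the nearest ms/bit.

The slope on a log₂ axis is (700 − 585) / (3 − 2) = 115 ms/bit.

115 ms/bit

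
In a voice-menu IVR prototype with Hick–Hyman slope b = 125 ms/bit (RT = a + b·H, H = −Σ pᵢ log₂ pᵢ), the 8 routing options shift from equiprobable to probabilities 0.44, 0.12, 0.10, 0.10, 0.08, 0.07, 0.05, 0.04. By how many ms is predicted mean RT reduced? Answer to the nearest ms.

The RT saving is b·ΔH. Equiprobable H₀ = log₂(8) = 3.0000 bits; with the given probabilities H = 2.5145 bits.
b·(H₀ − H) = 125 × (3.0000 − 2.5145) = 60.69 ms.

61 ms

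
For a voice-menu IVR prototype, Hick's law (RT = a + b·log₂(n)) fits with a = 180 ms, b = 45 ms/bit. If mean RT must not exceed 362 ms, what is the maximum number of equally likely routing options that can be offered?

16

45·log₂ n ≤ 362 − 180 = 182, giving log₂ n ≤ 4.0444 and n ≤ 16.501. The largest whole number is 16.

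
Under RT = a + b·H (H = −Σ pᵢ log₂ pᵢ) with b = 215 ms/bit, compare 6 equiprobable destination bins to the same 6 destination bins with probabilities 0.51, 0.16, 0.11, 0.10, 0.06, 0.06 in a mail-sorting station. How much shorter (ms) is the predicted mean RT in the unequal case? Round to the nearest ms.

107 ms

The RT saving is b·ΔH. Equiprobable H₀ = log₂(6) = 2.5850 bits; with the given probabilities H = 2.0880 bits.
b·(H₀ − H) = 215 × (2.5850 − 2.0880) = 106.85 ms.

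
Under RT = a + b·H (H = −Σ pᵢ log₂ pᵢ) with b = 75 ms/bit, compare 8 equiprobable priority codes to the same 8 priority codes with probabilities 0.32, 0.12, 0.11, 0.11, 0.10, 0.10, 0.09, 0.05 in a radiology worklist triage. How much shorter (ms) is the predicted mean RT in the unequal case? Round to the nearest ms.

16 ms

The RT saving is b·ΔH. Equiprobable H₀ = log₂(8) = 3.0000 bits; with the given probabilities H = 2.7868 bits.
b·(H₀ − H) = 75 × (3.0000 − 2.7868) = 15.99 ms.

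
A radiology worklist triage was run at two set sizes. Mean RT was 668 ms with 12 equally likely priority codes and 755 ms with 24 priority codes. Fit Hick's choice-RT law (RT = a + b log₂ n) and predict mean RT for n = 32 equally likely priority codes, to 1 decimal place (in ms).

Fit slope and intercept:
  b = (755 − 668) / (log₂ 24 − log₂ 12) = 87 / (4.5850 − 3.5850) = 87.000 ms/bit
  a = 668 − 87.000 × 3.5850 = 356.108 ms
Then RT(32) = 356.108 + 87.000 × log₂ 32 = 356.108 + 87.000 × 5 ≈ 791.108 ms.

791.1 ms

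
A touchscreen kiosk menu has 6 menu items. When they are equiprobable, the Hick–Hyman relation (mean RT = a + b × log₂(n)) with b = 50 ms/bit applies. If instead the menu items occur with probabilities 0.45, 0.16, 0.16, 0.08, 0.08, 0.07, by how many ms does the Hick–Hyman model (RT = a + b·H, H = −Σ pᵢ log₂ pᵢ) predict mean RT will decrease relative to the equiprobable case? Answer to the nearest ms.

The RT saving is b·ΔH. Equiprobable H₀ = log₂(6) = 2.5850 bits; with the given probabilities H = 2.2160 bits.
b·(H₀ − H) = 50 × (2.5850 − 2.2160) = 18.45 ms.

18 ms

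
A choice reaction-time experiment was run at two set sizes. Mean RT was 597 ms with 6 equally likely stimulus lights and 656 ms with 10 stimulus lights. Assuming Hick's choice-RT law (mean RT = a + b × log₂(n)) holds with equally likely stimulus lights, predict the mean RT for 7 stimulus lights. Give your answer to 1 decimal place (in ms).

With log₂ n on the abscissa the relation is linear; from the two conditions:
  b = (656 − 597) / (log₂ 10 − log₂ 6) = 59 / (3.3219 − 2.5850) = 80.058 ms/bit
  a = 597 − 80.058 × 2.5850 = 390.053 ms
Then RT(7) = 390.053 + 80.058 × log₂ 7 = 390.053 + 80.058 × 2.8074 ≈ 614.804 ms.

614.8 ms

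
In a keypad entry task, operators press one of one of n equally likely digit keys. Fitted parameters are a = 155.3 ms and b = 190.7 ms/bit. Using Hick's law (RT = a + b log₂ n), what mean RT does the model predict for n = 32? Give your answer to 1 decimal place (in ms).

log₂(32) = 5 bits, so RT = 155.3 + 190.7 × 5 ≈ 1108.800 ms.

1108.8 ms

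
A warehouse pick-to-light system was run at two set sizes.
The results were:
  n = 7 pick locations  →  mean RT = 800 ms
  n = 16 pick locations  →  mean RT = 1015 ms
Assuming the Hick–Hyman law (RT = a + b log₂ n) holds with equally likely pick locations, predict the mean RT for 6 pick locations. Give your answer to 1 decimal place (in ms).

759.9 ms

Fit slope and intercept:
  b = (1015 − 800) / (log₂ 16 − log₂ 7) = 215 / (4 − 2.8074) = 180.272 ms/bit
  a = 800 − 180.272 × 2.8074 = 293.914 ms
Then RT(6) = 293.914 + 180.272 × log₂ 6 = 293.914 + 180.272 × 2.5850 ≈ 759.909 ms.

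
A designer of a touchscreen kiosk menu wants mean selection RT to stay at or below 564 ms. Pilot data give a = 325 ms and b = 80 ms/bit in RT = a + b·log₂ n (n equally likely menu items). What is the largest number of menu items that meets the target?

7

80·log₂ n ≤ 564 − 325 = 239, giving log₂ n ≤ 2.9875 and n ≤ 7.931. The largest whole number is 7.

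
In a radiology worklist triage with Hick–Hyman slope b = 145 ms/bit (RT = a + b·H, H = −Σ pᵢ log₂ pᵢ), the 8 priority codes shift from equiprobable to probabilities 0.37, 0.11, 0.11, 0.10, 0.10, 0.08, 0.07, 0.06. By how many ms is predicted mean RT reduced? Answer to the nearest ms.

The RT saving is b·ΔH. Equiprobable H₀ = log₂(8) = 3.0000 bits; with the given probabilities H = 2.6993 bits.
b·(H₀ − H) = 145 × (3.0000 − 2.6993) = 43.60 ms.

44 ms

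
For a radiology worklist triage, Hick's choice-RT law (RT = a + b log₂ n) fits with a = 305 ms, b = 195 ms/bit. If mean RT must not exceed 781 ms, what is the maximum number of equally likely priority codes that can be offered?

Set 305 + 195·log₂ n ≤ 781 → log₂ n ≤ (781 − 305)/195 = 2.4410.
So n ≤ 2^2.4410 = 5.430; the largest integer n is 5.

5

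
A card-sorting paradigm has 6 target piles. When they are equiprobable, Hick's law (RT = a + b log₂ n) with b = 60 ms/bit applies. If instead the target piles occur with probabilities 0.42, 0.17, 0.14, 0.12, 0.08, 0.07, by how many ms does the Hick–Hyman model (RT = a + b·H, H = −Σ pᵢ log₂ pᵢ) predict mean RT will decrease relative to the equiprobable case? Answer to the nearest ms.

18 ms

Equiprobable entropy H₀ = log₂ 6 = 2.5850 bits.
Skewed entropy H = −Σ pᵢ log₂ pᵢ = 2.2845 bits.
ΔRT = b·(H₀ − H) = 60 × 0.3005 = 18.03 ms.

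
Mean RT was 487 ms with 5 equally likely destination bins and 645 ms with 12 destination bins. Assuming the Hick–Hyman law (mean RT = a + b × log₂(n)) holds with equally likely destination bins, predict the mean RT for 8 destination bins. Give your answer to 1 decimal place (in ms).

With log₂ n on the abscissa the relation is linear; from the two conditions:
  b = (645 − 487) / (log₂ 12 − log₂ 5) = 158 / (3.5850 − 2.3219) = 125.096 ms/bit
  a = 487 − 125.096 × 2.3219 = 196.537 ms
Then RT(8) = 196.537 + 125.096 × log₂ 8 = 196.537 + 125.096 × 3 ≈ 571.824 ms.

571.8 ms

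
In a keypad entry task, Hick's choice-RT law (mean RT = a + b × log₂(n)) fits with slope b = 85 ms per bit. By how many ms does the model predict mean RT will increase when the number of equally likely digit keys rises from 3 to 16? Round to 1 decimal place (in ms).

205.3 ms

The intercept a cancels: ΔRT = b·(log₂ n₂ − log₂ n₁) = b·log₂(n₂/n₁).
log₂(16) − log₂(3) = 4 − 1.5850 = 2.4150.
ΔRT = 85 × 2.4150 = 205.278 ms.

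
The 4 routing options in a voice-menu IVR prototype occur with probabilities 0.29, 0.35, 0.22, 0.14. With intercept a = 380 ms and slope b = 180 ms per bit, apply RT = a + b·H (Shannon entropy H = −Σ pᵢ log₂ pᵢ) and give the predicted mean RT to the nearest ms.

Entropy contributions −pᵢ log₂ pᵢ: 0.5179, 0.5301, 0.4806, 0.3971; sum H = 1.9257 bits.
RT = a + bH = 380 + 180·1.9257 = 726.62 ms.

727 ms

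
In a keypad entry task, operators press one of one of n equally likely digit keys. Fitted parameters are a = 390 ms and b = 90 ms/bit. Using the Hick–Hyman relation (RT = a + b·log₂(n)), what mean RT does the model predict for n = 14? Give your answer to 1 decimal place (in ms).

732.7 ms

log₂(14) = 3.8074 bits, so RT = 390 + 90 × 3.8074 ≈ 732.662 ms.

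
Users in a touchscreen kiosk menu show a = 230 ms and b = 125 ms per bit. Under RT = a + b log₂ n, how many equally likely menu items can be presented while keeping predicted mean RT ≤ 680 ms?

125·log₂ n ≤ 680 − 230 = 450, giving log₂ n ≤ 3.6000 and n ≤ 12.126. The largest whole number is 12.

12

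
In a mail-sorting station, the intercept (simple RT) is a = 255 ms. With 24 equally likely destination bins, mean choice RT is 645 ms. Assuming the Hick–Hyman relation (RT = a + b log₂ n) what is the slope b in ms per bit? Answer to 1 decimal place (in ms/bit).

24 alternatives carry log₂ 24 = 4.5850 bits; the choice cost is 645 − 255 = 390 ms, so b = 390/4.5850 = 85.061 ms/bit.

85.1 ms/bit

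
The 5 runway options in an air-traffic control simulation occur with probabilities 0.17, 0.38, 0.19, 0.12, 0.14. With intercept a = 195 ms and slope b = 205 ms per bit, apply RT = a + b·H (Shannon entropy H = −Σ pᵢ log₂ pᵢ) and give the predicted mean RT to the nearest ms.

643 ms

Entropy contributions −pᵢ log₂ pᵢ: 0.4346, 0.5305, 0.4552, 0.3671, 0.3971; sum H = 2.1844 bits.
RT = a + bH = 195 + 205·2.1844 = 642.81 ms.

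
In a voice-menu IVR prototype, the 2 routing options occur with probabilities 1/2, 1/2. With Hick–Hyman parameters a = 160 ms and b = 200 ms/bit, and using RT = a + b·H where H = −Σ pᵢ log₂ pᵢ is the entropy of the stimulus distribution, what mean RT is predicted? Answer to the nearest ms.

H = −Σ pᵢ log₂ pᵢ = 0.5·1 + 0.5·1 = 1.000 bits.
RT = 160 + 200 × 1.000 = 360.00 ms.

360 ms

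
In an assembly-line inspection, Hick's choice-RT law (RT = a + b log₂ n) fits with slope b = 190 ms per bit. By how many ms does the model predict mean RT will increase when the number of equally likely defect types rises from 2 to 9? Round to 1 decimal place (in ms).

The intercept a cancels: ΔRT = b·(log₂ n₂ − log₂ n₁) = b·log₂(n₂/n₁).
log₂(9) − log₂(2) = 3.1699 − 1 = 2.1699.
ΔRT = 190 × 2.1699 = 412.286 ms.

412.3 ms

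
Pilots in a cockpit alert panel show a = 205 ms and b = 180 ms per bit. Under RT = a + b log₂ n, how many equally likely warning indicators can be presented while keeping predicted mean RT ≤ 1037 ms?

24

Information budget: (1037 − 205)/180 = 4.6222 bits, so n ≤ 2^4.6222 = 24.628 → at most 24.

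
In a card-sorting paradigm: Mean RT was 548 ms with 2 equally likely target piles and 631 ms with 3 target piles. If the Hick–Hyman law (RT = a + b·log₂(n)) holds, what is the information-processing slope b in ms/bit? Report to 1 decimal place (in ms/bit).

Slope: b = (631 − 548) / (log₂ 3 − log₂ 2) = 83/0.5850 = 141.889 ms/bit.

141.9 ms/bit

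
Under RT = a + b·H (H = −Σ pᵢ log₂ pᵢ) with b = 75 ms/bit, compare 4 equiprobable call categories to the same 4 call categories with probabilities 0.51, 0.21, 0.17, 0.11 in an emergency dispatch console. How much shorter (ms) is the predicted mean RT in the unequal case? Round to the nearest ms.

The RT saving is b·ΔH. Equiprobable H₀ = log₂(4) = 2.0000 bits; with the given probabilities H = 1.7531 bits.
b·(H₀ − H) = 75 × (2.0000 − 1.7531) = 18.52 ms.

19 ms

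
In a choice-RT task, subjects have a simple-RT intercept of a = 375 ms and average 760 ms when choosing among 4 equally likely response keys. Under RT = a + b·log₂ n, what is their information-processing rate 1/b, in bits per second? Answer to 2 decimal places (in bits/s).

5.19 bits/s

b = (760 − 375)/log₂ 4 = 385/2 = 192.500 ms per bit = 0.19250 s/bit; the reciprocal is 5.195 bits/s.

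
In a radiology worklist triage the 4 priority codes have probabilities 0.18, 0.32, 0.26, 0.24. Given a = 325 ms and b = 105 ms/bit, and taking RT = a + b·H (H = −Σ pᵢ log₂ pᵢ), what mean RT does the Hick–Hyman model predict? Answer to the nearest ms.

H = 0.18·log₂(1/0.18) + 0.32·log₂(1/0.32) + 0.26·log₂(1/0.26) + 0.24·log₂(1/0.24) = 1.9708 bits.
RT = 325 + 105 × 1.9708 = 531.93 ms.

532 ms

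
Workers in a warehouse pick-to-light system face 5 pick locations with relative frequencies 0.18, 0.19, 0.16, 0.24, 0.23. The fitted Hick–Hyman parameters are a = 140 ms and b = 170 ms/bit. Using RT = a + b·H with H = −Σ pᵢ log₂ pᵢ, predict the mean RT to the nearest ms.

Entropy contributions −pᵢ log₂ pᵢ: 0.4453, 0.4552, 0.4230, 0.4941, 0.4877; sum H = 2.3054 bits.
RT = a + bH = 140 + 170·2.3054 = 531.91 ms.

532 ms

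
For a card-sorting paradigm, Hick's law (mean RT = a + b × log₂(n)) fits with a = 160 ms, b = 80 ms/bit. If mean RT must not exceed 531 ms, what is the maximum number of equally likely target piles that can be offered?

Information budget: (531 − 160)/80 = 4.6375 bits, so n ≤ 2^4.6375 = 24.890 → at most 24.

24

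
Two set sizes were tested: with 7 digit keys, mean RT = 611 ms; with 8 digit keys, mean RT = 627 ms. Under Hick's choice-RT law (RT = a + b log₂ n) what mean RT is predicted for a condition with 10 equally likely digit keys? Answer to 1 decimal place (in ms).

653.7 ms

With log₂ n on the abscissa the relation is linear; from the two conditions:
  b = (627 − 611) / (log₂ 8 − log₂ 7) = 16 / (3 − 2.8074) = 83.054 ms/bit
  a = 611 − 83.054 × 2.8074 = 377.837 ms
Then RT(10) = 377.837 + 83.054 × log₂ 10 = 377.837 + 83.054 × 3.3219 ≈ 653.738 ms.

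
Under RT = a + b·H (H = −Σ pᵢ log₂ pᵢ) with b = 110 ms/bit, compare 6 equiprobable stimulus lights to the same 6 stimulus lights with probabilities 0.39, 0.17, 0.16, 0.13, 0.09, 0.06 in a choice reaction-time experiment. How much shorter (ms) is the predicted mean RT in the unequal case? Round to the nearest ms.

Equiprobable entropy H₀ = log₂ 6 = 2.5850 bits.
Skewed entropy H = −Σ pᵢ log₂ pᵢ = 2.3262 bits.
ΔRT = b·(H₀ − H) = 110 × 0.2587 = 28.46 ms.

28 ms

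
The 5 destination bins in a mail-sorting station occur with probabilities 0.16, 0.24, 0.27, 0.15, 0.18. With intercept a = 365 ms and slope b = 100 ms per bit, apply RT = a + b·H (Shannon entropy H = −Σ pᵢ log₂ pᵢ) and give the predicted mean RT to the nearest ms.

Entropy contributions −pᵢ log₂ pᵢ: 0.4230, 0.4941, 0.5100, 0.4105, 0.4453; sum H = 2.2830 bits.
RT = a + bH = 365 + 100·2.2830 = 593.30 ms.

593 ms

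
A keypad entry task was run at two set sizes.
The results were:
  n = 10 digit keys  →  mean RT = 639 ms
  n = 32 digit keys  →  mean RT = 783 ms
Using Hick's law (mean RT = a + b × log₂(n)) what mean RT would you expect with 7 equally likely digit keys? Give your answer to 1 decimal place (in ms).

Solve the two-equation system in a and b:
  b = (783 − 639) / (log₂ 32 − log₂ 10) = 144 / (5 − 3.3219) = 85.813 ms/bit
  a = 639 − 85.813 × 3.3219 = 353.936 ms
Then RT(7) = 353.936 + 85.813 × log₂ 7 = 353.936 + 85.813 × 2.8074 ≈ 594.843 ms.

594.8 ms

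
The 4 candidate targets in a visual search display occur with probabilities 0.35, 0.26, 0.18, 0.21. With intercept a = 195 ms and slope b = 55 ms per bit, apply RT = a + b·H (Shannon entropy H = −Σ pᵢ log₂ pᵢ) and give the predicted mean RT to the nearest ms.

302 ms

Entropy contributions −pᵢ log₂ pᵢ: 0.5301, 0.5053, 0.4453, 0.4728; sum H = 1.9535 bits.
RT = a + bH = 195 + 55·1.9535 = 302.44 ms.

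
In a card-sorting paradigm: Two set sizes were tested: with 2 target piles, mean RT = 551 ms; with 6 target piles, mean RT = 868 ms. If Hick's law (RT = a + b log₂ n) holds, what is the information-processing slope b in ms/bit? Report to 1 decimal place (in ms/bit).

200.0 ms/bit

b = (RT₂ − RT₁)/(log₂ n₂ − log₂ n₁) = (868 − 551)/(2.5850 − 1) = 200.005 ms/bit.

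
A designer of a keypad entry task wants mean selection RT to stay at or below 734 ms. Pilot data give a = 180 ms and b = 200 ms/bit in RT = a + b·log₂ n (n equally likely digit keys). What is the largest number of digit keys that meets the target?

200·log₂ n ≤ 734 − 180 = 554, giving log₂ n ≤ 2.7700 and n ≤ 6.821. The largest whole number is 6.

6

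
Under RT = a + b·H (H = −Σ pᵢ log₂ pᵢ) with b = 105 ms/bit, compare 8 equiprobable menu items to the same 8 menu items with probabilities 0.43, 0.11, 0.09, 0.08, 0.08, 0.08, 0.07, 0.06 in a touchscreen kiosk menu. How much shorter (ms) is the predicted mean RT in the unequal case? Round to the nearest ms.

45 ms

The RT saving is b·ΔH. Equiprobable H₀ = log₂(8) = 3.0000 bits; with the given probabilities H = 2.5731 bits.
b·(H₀ − H) = 105 × (3.0000 − 2.5731) = 44.82 ms.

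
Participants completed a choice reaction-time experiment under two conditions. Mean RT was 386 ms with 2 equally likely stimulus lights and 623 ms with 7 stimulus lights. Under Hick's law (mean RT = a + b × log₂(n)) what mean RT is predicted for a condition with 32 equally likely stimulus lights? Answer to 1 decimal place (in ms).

910.5 ms

Fit slope and intercept:
  b = (623 − 386) / (log₂ 7 − log₂ 2) = 237 / (2.8074 − 1) = 131.131 ms/bit
  a = 386 − 131.131 × 1 = 254.869 ms
Then RT(32) = 254.869 + 131.131 × log₂ 32 = 254.869 + 131.131 × 5 ≈ 910.523 ms.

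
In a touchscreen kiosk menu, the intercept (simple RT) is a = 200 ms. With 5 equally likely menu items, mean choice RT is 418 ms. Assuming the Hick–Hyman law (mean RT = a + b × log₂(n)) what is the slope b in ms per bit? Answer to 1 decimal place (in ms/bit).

93.9 ms/bit

5 alternatives carry log₂ 5 = 2.3219 bits; the choice cost is 418 − 200 = 218 ms, so b = 218/2.3219 = 93.887 ms/bit.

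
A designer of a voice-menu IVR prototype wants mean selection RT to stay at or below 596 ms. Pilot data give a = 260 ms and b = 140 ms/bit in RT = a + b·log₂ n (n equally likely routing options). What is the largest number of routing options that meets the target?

5

140·log₂ n ≤ 596 − 260 = 336, giving log₂ n ≤ 2.4000 and n ≤ 5.278. The largest whole number is 5.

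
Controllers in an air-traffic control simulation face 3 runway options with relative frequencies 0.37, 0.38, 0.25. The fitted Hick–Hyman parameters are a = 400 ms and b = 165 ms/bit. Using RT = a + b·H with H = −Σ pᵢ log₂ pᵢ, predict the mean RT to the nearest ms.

Entropy contributions −pᵢ log₂ pᵢ: 0.5307, 0.5305, 0.5000; sum H = 1.5612 bits.
RT = a + bH = 400 + 165·1.5612 = 657.60 ms.

658 ms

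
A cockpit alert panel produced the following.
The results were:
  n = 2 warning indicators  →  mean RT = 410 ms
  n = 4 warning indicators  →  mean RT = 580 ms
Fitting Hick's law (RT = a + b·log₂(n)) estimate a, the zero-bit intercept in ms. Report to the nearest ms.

240 ms

Slope: b = (580 − 410) / (log₂ 4 − log₂ 2) = 170/1.0000 = 170 ms/bit.
Intercept: a = 410 − 170·log₂(2) = 240.000 ms.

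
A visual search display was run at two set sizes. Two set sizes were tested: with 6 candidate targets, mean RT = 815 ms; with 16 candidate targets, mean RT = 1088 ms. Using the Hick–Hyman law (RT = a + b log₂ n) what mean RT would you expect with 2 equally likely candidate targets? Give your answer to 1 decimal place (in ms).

509.2 ms

Solve the two-equation system in a and b:
  b = (1088 − 815) / (log₂ 16 − log₂ 6) = 273 / (4 − 2.5850) = 192.928 ms/bit
  a = 815 − 192.928 × 2.5850 = 316.289 ms
Then RT(2) = 316.289 + 192.928 × log₂ 2 = 316.289 + 192.928 × 1 ≈ 509.217 ms.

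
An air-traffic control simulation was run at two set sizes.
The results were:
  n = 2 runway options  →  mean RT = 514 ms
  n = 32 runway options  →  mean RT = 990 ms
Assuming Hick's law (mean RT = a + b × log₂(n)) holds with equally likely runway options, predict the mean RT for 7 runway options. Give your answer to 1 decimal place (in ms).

729.1 ms

Fit slope and intercept:
  b = (990 − 514) / (log₂ 32 − log₂ 2) = 476 / (5 − 1) = 119.000 ms/bit
  a = 514 − 119.000 × 1 = 395.000 ms
Then RT(7) = 395.000 + 119.000 × log₂ 7 = 395.000 + 119.000 × 2.8074 ≈ 729.075 ms.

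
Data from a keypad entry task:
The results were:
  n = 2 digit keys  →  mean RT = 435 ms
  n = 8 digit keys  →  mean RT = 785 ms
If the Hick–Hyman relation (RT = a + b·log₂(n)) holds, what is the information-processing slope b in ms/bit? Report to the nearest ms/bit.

b = (RT₂ − RT₁)/(log₂ n₂ − log₂ n₁) = (785 − 435)/(3 − 1) = 175 ms/bit.

175 ms/bit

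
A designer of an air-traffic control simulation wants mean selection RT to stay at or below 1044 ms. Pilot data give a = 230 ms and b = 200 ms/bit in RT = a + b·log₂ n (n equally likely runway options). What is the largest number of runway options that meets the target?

200·log₂ n ≤ 1044 − 230 = 814, giving log₂ n ≤ 4.0700 and n ≤ 16.795. The largest whole number is 16.

16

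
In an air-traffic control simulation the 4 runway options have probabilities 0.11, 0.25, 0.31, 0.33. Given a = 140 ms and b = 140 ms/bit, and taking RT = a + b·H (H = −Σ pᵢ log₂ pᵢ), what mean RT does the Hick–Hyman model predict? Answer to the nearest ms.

406 ms

Entropy contributions −pᵢ log₂ pᵢ: 0.3503, 0.5000, 0.5238, 0.5278; sum H = 1.9019 bits.
RT = a + bH = 140 + 140·1.9019 = 406.27 ms.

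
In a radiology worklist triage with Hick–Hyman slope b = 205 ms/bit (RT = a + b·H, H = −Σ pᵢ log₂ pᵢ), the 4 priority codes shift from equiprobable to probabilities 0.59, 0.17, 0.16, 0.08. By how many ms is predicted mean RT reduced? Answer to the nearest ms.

82 ms

The RT saving is b·ΔH. Equiprobable H₀ = log₂(4) = 2.0000 bits; with the given probabilities H = 1.5982 bits.
b·(H₀ − H) = 205 × (2.0000 − 1.5982) = 82.36 ms.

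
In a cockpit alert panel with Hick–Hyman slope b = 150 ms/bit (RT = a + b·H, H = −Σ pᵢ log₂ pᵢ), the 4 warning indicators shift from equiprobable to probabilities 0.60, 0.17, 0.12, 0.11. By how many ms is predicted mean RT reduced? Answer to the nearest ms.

The RT saving is b·ΔH. Equiprobable H₀ = log₂(4) = 2.0000 bits; with the given probabilities H = 1.5941 bits.
b·(H₀ − H) = 150 × (2.0000 − 1.5941) = 60.88 ms.

61 ms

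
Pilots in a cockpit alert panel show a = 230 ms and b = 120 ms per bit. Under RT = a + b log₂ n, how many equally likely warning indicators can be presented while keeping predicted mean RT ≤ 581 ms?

7

Set 230 + 120·log₂ n ≤ 581 → log₂ n ≤ (581 − 230)/120 = 2.9250.
So n ≤ 2^2.9250 = 7.595; the largest integer n is 7.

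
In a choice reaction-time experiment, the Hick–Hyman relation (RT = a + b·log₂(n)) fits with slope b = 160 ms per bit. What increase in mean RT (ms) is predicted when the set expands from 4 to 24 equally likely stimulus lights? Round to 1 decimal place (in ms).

413.6 ms

Only the slope matters, since a is common to both: ΔRT = b·log₂(n₂/n₁).
log₂(24) − log₂(4) = 4.5850 − 2 = 2.5850.
ΔRT = 160 × 2.5850 = 413.594 ms.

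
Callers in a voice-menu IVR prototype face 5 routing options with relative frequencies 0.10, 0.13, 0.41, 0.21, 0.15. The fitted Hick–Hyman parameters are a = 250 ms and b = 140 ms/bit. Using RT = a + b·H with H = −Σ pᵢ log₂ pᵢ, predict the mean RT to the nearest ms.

H = 0.10·log₂(1/0.10) + 0.13·log₂(1/0.13) + 0.41·log₂(1/0.41) + 0.21·log₂(1/0.21) + 0.15·log₂(1/0.15) = 2.1256 bits.
RT = 250 + 140 × 2.1256 = 547.58 ms.

548 ms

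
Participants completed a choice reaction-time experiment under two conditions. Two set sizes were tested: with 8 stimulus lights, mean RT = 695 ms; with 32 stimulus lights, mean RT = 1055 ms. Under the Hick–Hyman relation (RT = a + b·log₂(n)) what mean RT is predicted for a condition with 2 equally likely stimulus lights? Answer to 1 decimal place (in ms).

335.0 ms

Fit slope and intercept:
  b = (1055 − 695) / (log₂ 32 − log₂ 8) = 360 / (5 − 3) = 180.000 ms/bit
  a = 695 − 180.000 × 3 = 155.000 ms
Then RT(2) = 155.000 + 180.000 × log₂ 2 = 155.000 + 180.000 × 1 ≈ 335.000 ms.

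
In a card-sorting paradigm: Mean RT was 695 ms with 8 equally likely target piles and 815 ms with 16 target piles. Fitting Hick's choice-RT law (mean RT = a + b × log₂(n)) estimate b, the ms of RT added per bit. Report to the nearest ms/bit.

120 ms/bit

b = (RT₂ − RT₁)/(log₂ n₂ − log₂ n₁) = (815 − 695)/(4 − 3) = 120 ms/bit.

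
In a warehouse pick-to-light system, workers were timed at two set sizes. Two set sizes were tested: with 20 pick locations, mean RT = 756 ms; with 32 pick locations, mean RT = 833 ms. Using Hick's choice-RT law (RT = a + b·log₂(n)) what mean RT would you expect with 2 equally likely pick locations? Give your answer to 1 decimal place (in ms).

Solve the two-equation system in a and b:
  b = (833 − 756) / (log₂ 32 − log₂ 20) = 77 / (5 − 4.3219) = 113.557 ms/bit
  a = 756 − 113.557 × 4.3219 = 265.214 ms
Then RT(2) = 265.214 + 113.557 × log₂ 2 = 265.214 + 113.557 × 1 ≈ 378.771 ms.

378.8 ms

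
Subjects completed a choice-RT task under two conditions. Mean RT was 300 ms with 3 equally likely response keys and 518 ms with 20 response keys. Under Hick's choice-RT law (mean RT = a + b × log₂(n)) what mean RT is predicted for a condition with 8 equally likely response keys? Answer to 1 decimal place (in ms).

412.7 ms

With log₂ n on the abscissa the relation is linear; from the two conditions:
  b = (518 − 300) / (log₂ 20 − log₂ 3) = 218 / (4.3219 − 1.5850) = 79.650 ms/bit
  a = 300 − 79.650 × 1.5850 = 173.757 ms
Then RT(8) = 173.757 + 79.650 × log₂ 8 = 173.757 + 79.650 × 3 ≈ 412.708 ms.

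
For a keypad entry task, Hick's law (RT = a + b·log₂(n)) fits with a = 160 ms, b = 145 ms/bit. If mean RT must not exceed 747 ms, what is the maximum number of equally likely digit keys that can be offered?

16

145·log₂ n ≤ 747 − 160 = 587, giving log₂ n ≤ 4.0483 and n ≤ 16.544. The largest whole number is 16.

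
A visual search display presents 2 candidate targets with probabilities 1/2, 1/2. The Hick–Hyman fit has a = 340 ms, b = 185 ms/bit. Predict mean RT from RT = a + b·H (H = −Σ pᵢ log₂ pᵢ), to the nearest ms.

525 ms

H = −Σ pᵢ log₂ pᵢ = 0.5·1 + 0.5·1 = 1.000 bits.
RT = 340 + 185 × 1.000 = 525.00 ms.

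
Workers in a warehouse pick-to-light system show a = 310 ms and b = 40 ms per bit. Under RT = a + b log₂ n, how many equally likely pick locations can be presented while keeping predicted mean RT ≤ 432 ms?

8

Set 310 + 40·log₂ n ≤ 432 → log₂ n ≤ (432 − 310)/40 = 3.0500.
So n ≤ 2^3.0500 = 8.282; the largest integer n is 8.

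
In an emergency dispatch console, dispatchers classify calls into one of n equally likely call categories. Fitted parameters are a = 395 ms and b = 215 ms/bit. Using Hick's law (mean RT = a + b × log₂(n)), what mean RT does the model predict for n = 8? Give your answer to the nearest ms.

log₂(8) = 3 bits, so RT = 395 + 215 × 3 ≈ 1040.000 ms.

1040 ms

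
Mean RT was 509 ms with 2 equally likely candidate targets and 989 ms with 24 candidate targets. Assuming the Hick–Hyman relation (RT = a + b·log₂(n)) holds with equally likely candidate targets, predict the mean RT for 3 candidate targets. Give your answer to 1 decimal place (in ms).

587.3 ms

RT is linear in log₂ n, so two points fix the line:
  b = (989 − 509) / (log₂ 24 − log₂ 2) = 480 / (4.5850 − 1) = 133.893 ms/bit
  a = 509 − 133.893 × 1 = 375.107 ms
Then RT(3) = 375.107 + 133.893 × log₂ 3 = 375.107 + 133.893 × 1.5850 ≈ 587.322 ms.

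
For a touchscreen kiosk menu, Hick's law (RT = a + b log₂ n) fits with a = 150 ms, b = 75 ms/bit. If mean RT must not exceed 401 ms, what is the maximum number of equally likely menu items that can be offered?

10

75·log₂ n ≤ 401 − 150 = 251, giving log₂ n ≤ 3.3467 and n ≤ 10.173. The largest whole number is 10.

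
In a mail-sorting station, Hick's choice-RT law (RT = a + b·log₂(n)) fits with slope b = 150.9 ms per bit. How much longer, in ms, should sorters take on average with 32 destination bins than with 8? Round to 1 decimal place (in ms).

301.8 ms

The intercept a cancels: ΔRT = b·(log₂ n₂ − log₂ n₁) = b·log₂(n₂/n₁).
log₂(32) − log₂(8) = log₂(32/8) = log₂(4) = 2.
ΔRT = 150.9 × 2.0000 = 301.800 ms.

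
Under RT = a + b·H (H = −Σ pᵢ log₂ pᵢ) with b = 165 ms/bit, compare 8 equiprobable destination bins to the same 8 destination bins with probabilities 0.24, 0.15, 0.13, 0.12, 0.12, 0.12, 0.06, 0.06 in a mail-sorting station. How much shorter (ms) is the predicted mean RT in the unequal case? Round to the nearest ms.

21 ms

The RT saving is b·ΔH. Equiprobable H₀ = log₂(8) = 3.0000 bits; with the given probabilities H = 2.8756 bits.
b·(H₀ − H) = 165 × (3.0000 − 2.8756) = 20.53 ms.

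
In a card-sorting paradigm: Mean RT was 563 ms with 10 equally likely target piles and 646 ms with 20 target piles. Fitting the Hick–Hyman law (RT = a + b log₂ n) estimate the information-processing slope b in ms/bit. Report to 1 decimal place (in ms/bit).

The slope on a log₂ axis is (646 − 563) / (4.3219 − 3.3219) = 83.000 ms/bit.

83.0 ms/bit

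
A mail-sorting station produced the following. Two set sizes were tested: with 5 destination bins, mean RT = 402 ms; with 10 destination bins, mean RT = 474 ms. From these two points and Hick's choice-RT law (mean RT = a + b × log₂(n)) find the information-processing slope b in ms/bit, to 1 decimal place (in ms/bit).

72.0 ms/bit

The slope on a log₂ axis is (474 − 402) / (3.3219 − 2.3219) = 72.000 ms/bit.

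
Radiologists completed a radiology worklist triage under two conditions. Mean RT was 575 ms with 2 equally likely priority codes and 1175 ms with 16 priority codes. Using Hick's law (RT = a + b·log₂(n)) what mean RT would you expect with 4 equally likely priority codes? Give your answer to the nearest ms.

775 ms

With log₂ n on the abscissa the relation is linear; from the two conditions:
  b = (1175 − 575) / (log₂ 16 − log₂ 2) = 600 / (4 − 1) = 200 ms/bit
  a = 575 − 200 × 1 = 375 ms
Then RT(4) = 375 + 200 × log₂ 4 = 375 + 200 × 2 ≈ 775.000 ms.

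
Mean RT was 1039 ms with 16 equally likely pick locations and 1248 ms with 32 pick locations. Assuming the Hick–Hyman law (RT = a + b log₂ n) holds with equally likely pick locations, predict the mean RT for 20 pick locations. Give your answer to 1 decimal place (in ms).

1106.3 ms

Solve the two-equation system in a and b:
  b = (1248 − 1039) / (log₂ 32 − log₂ 16) = 209 / (5 − 4) = 209.000 ms/bit
  a = 1039 − 209.000 × 4 = 203.000 ms
Then RT(20) = 203.000 + 209.000 × log₂ 20 = 203.000 + 209.000 × 4.3219 ≈ 1106.283 ms.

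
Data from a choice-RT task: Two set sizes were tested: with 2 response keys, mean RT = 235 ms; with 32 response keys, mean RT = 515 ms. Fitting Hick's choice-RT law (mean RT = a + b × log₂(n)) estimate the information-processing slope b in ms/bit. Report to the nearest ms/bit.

70 ms/bit

b = (RT₂ − RT₁)/(log₂ n₂ − log₂ n₁) = (515 − 235)/(5 − 1) = 70 ms/bit.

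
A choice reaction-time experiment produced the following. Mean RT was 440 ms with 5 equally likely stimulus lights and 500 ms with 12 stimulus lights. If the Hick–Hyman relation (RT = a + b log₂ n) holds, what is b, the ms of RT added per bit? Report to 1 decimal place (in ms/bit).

47.5 ms/bit

Slope: b = (500 − 440) / (log₂ 12 − log₂ 5) = 60/1.2630 = 47.505 ms/bit.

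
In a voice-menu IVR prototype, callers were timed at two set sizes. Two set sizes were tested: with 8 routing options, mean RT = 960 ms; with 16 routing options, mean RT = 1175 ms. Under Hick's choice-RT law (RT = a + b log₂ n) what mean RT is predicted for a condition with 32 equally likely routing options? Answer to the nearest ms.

Fit slope and intercept:
  b = (1175 − 960) / (log₂ 16 − log₂ 8) = 215 / (4 − 3) = 215 ms/bit
  a = 960 − 215 × 3 = 315 ms
Then RT(32) = 315 + 215 × log₂ 32 = 315 + 215 × 5 ≈ 1390.000 ms.

1390 ms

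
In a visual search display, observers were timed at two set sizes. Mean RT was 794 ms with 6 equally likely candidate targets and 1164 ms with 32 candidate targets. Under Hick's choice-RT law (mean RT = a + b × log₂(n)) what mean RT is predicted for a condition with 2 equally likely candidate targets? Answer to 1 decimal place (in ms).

Solve the two-equation system in a and b:
  b = (1164 − 794) / (log₂ 32 − log₂ 6) = 370 / (5 − 2.5850) = 153.207 ms/bit
  a = 794 − 153.207 × 2.5850 = 397.966 ms
Then RT(2) = 397.966 + 153.207 × log₂ 2 = 397.966 + 153.207 × 1 ≈ 551.173 ms.

551.2 ms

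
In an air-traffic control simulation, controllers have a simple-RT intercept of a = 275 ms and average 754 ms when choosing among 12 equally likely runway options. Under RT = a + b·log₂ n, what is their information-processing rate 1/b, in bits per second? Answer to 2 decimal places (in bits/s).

b = (754 − 275)/log₂ 12 = 479/3.5850 = 133.614 ms per bit = 0.13361 s/bit; the reciprocal is 7.484 bits/s.

7.48 bits/s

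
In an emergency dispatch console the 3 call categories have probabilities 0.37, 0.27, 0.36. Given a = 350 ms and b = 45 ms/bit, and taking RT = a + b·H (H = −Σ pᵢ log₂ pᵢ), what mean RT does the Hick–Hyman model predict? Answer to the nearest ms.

H = 0.37·log₂(1/0.37) + 0.27·log₂(1/0.27) + 0.36·log₂(1/0.36) = 1.5714 bits.
RT = 350 + 45 × 1.5714 = 420.71 ms.

421 ms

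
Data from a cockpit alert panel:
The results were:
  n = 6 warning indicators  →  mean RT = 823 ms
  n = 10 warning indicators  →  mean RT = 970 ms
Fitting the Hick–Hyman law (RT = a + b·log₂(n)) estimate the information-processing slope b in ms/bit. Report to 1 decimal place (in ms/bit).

Slope: b = (970 − 823) / (log₂ 10 − log₂ 6) = 147/0.7370 = 199.467 ms/bit.

199.5 ms/bit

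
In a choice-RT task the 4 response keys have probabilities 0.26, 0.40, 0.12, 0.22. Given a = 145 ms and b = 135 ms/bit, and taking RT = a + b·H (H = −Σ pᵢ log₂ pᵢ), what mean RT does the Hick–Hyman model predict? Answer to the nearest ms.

399 ms

Entropy contributions −pᵢ log₂ pᵢ: 0.5053, 0.5288, 0.3671, 0.4806; sum H = 1.8817 bits.
RT = a + bH = 145 + 135·1.8817 = 399.03 ms.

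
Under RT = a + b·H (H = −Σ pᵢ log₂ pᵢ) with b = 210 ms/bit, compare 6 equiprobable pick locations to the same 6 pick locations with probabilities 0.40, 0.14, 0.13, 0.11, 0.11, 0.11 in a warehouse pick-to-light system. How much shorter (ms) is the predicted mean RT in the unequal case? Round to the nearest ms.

The RT saving is b·ΔH. Equiprobable H₀ = log₂(6) = 2.5850 bits; with the given probabilities H = 2.3594 bits.
b·(H₀ − H) = 210 × (2.5850 − 2.3594) = 47.37 ms.

47 ms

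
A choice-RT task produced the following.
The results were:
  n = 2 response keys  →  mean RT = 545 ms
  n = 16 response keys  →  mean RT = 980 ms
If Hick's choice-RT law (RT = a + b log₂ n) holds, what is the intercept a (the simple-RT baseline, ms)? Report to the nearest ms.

400 ms

Slope: b = (980 − 545) / (log₂ 16 − log₂ 2) = 435/3.0000 = 145 ms/bit.
Intercept: a = 545 − 145·log₂(2) = 400.000 ms.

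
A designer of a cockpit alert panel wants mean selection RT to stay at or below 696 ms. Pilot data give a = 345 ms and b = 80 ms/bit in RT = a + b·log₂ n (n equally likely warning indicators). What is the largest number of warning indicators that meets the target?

80·log₂ n ≤ 696 − 345 = 351, giving log₂ n ≤ 4.3875 and n ≤ 20.930. The largest whole number is 20.

20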